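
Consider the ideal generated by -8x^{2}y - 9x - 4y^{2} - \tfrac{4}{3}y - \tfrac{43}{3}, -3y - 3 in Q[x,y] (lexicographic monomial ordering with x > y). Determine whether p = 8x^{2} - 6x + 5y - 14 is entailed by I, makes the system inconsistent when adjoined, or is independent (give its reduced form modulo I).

First compute the reduced Gröbner basis of I by Buchberger's algorithm.
f_1 = -8x^{2}y - 9x - 4y^{2} - \tfrac{4}{3}y - \tfrac{43}{3}, LT = x^{2}y.
f_2 = -3y - 3, LT = y.

S(f_1,f_2): lcm = x^{2}y. S = -x^{2} + \tfrac{9}{8}x + \tfrac{1}{2}y^{2} + \tfrac{1}{6}y + \tfrac{43}{24}.
  reduce S modulo (f_1, f_2):
  remainder -x^{2} + \tfrac{9}{8}x + \tfrac{17}{8} ≠ 0; add h_3 = -x^{2} + \tfrac{9}{8}x + \tfrac{17}{8} to the basis.

The other S-polynomials (S(f_1,h_3), S(f_2,h_3)) all reduce to 0 modulo the current basis, so we have a Gröbner basis.
Inter-reduce: drop elements whose leading term is divisible by another's, tail-reduce, and make monic.
Reduced Gröbner basis: {x^{2} - \tfrac{9}{8}x - \tfrac{17}{8}, y + 1}.
Label its elements g_1 = x^{2} - \tfrac{9}{8}x - \tfrac{17}{8}, g_2 = y + 1.

Reduce p = 8x^{2} - 6x + 5y - 14 modulo G:
  leading term x^{2}: subtract (8)·g_1 from 8x^{2} - 6x + 5y - 14 → 3x + 5y + 3
  leading term x: no divisor's leading term divides it; move 3x to the remainder.
  leading term y: subtract (5)·g_2 from 5y + 3 → -2
  leading term 1: no divisor's leading term divides it; move -2 to the remainder.
  normal form = 3x - 2.
The normal form is nonzero, so p ∉ I. Since p minus its normal form lies in I, I + (p) = I + (r) where r = 3x - 2; decide whether this ideal is the whole ring.
Run Buchberger on G together with r (pairs among the g_i already reduce to 0 since G is a Gröbner basis):
g_1 = x^{2} - \tfrac{9}{8}x - \tfrac{17}{8}, LT = x^{2}.
g_2 = y + 1, LT = y.
r = 3x - 2, LT = x.

S(g_1,r): lcm = x^{2}. S = -\tfrac{11}{24}x - \tfrac{17}{8}.
  reduce S modulo (g_1, g_2, r):
  remainder -\tfrac{175}{72} ≠ 0; add m_4 = -\tfrac{175}{72} to the basis.

The other S-polynomials (S(g_1,g_2), S(g_2,r), S(g_1,m_4), S(g_2,m_4), S(r,m_4)) all reduce to 0 modulo the current basis, so we have a Gröbner basis.
Inter-reduce: drop elements whose leading term is divisible by another's, tail-reduce, and make monic.
Reduced Gröbner basis: {1}.
The reduced Gröbner basis of I + (p) is {1}: the ideal is the whole ring, so the enlarged system has no common solution — adjoining p is inconsistent.

Adjoining 8x^{2} - 6x + 5y - 14 makes the ideal the whole ring: the system is inconsistent.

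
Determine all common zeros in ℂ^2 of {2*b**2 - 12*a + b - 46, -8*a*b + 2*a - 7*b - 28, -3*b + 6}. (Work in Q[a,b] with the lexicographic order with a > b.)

Compute a lex Gröbner basis by Buchberger's algorithm.
f_1 = -12*a + 2*b**2 + b - 46, LT = a.
f_2 = -8*a*b + 2*a - 7*b - 28, LT = a*b.
f_3 = -3*b + 6, LT = b.

The S-polynomials (S(f_1,f_2), S(f_1,f_3), S(f_2,f_3)) all reduce to 0 modulo the current basis, so we have a Gröbner basis.
Inter-reduce: drop elements whose leading term is divisible by another's, tail-reduce, and make monic.
Reduced Gröbner basis: {a + 3, b - 2}.

Elimination: the polynomial b - 2 lies in the elimination ideal for b, so b ∈ {2}. For each such b, the remaining basis elements (now univariate) give the rest of the solution.
  b = 2: the earlier basis element becomes a + 3 = 0, giving a = -3 — point (-3, 2).

{(-3, 2)}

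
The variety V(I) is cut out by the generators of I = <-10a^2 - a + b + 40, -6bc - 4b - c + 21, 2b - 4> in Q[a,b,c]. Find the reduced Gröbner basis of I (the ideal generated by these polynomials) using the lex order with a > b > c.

f_1 = -10a^2 - a + b + 40, LT = a^2.
f_2 = -6bc - 4b - c + 21, LT = bc.
f_3 = 2b - 4, LT = b.

S(f_2,f_3): lcm = bc. S = 2/3b + 13/6c - 7/2.
  reduce S modulo (f_1, f_2, f_3):
  remainder 13/6c - 13/6 ≠ 0; add g_4 = 13/6c - 13/6 to the basis.

The other S-polynomials (S(f_1,f_2), S(f_1,f_3), S(f_1,g_4), S(f_2,g_4), S(f_3,g_4)) all reduce to 0 modulo the current basis, so we have a Gröbner basis.
Inter-reduce: drop elements whose leading term is divisible by another's, tail-reduce, and make monic.

G = {a^2 + 1/10a - 21/5, b - 2, c - 1}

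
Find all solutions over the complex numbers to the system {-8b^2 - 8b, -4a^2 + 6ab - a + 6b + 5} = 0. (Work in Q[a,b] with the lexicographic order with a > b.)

Compute a lex Gröbner basis by Buchberger's algorithm.
f_1 = -8b^2 - 8b, LT = b^2.
f_2 = -4a^2 + 6ab - a + 6b + 5, LT = a^2.

The S-polynomials (S(f_1,f_2)) all reduce to 0 modulo the current basis, so we have a Gröbner basis.
Inter-reduce: drop elements whose leading term is divisible by another's, tail-reduce, and make monic.
Reduced Gröbner basis: {a^2 - 3/2ab + 1/4a - 3/2b - 5/4, b^2 + b}.

The lex basis is triangular: the last element involves only b. Solving b^2 + b = 0 gives b ∈ {-1, 0}; substituting each value into the earlier elements determines the remaining variables.
  b = -1: the earlier basis element becomes a^2 + 7/4a + 1/4 = 0, giving a = -7/8 - sqrt(33)/8, -7/8 + sqrt(33)/8 — points (-7/8 - sqrt(33)/8, -1), (-7/8 + sqrt(33)/8, -1).
  b = 0: the earlier basis element becomes a^2 + 1/4a - 5/4 = 0, giving a = -5/4, 1 — points (-5/4, 0), (1, 0).
Each listed point satisfies every original equation (direct substitution).

{(-7/8 - sqrt(33)/8, -1), (-7/8 + sqrt(33)/8, -1), (-5/4, 0), (1, 0)}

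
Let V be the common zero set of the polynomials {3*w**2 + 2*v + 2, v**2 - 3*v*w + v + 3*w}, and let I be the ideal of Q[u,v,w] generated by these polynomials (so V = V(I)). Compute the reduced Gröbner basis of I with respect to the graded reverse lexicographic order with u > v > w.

G = {v**2 - 3*v*w + v + 3*w, w**2 + 2/3*v + 2/3}

f_1 = 3*w**2 + 2*v + 2, LT = w**2.
f_2 = v**2 - 3*v*w + v + 3*w, LT = v**2.

The S-polynomials (S(f_1,f_2)) all reduce to 0 modulo the current basis, so we have a Gröbner basis.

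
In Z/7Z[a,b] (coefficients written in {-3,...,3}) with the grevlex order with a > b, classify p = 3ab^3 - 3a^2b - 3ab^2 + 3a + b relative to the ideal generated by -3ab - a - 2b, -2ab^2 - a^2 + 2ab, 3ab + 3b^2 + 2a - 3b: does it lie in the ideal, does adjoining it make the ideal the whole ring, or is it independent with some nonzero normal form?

3ab^3 - 3a^2b - 3ab^2 + 3a + b is independent of I; its normal form modulo I is 2b.

First compute the reduced Gröbner basis of I by Buchberger's algorithm.
f_1 = -3ab - a - 2b, LT = ab.
f_2 = -2ab^2 - a^2 + 2ab, LT = ab^2.
f_3 = 3ab + 3b^2 + 2a - 3b, LT = ab.

S(f_1,f_2): lcm = ab^2. S = 3a^2 - ab + 3b^2.
  reduce S modulo (f_1, f_2, f_3):
  remainder 3a^2 + 3b^2 - 2a + 3b ≠ 0; add h_4 = 3a^2 + 3b^2 - 2a + 3b to the basis.

S(f_1,f_3): lcm = ab. S = -b^2 + 2a - 3b.
  reduce S modulo (f_1, f_2, f_3, h_4):
  remainder -b^2 + 2a - 3b ≠ 0; add h_5 = -b^2 + 2a - 3b to the basis.

S(f_1,h_4): lcm = a^2b. S = -b^3 - 2a^2 - ab - b^2.
  reduce S modulo (f_1, f_2, f_3, h_4, h_5):
  remainder 3a - b ≠ 0; add h_6 = 3a - b to the basis.

The other S-polynomials (S(f_2,f_3), S(f_2,h_4), S(f_3,h_4), S(f_1,h_5), S(f_2,h_5), S(f_3,h_5), S(h_4,h_5), S(f_1,h_6), S(f_2,h_6), S(f_3,h_6), S(h_4,h_6), S(h_5,h_6)) all reduce to 0 modulo the current basis, so we have a Gröbner basis.
Inter-reduce: drop elements whose leading term is divisible by another's, tail-reduce, and make monic.
Reduced Gröbner basis: {b^2, a + 2b}.
Label its elements g_1 = b^2, g_2 = a + 2b.

Reduce p = 3ab^3 - 3a^2b - 3ab^2 + 3a + b modulo G:
  leading term ab^3: subtract (3ab)·g_1 from 3ab^3 - 3a^2b - 3ab^2 + 3a + b → -3a^2b - 3ab^2 + 3a + b
  leading term a^2b: subtract (-3ab)·g_2 from -3a^2b - 3ab^2 + 3a + b → 3ab^2 + 3a + b
  leading term ab^2: subtract (3a)·g_1 from 3ab^2 + 3a + b → 3a + b
  leading term a: subtract (3)·g_2 from 3a + b → 2b
  leading term b: no divisor's leading term divides it; move 2b to the remainder.
  normal form = 2b.
The normal form is nonzero, so p ∉ I. Since p minus its normal form lies in I, I + (p) = I + (r) where r = 2b; decide whether this ideal is the whole ring.
Run Buchberger on G together with r (pairs among the g_i already reduce to 0 since G is a Gröbner basis):
g_1 = b^2, LT = b^2.
g_2 = a + 2b, LT = a.
r = 2b, LT = b.

The S-polynomials (S(g_1,g_2), S(g_1,r), S(g_2,r)) all reduce to 0 modulo the current basis, so we have a Gröbner basis.
Inter-reduce: drop elements whose leading term is divisible by another's, tail-reduce, and make monic.
Reduced Gröbner basis: {a, b}.
The reduced Gröbner basis of I + (p) is {a, b} ≠ {1}, a proper ideal, so the enlarged system stays consistent: p is independent of I, with normal form 2b.

The remainder on division by a Gröbner basis is unique — it is the normal form.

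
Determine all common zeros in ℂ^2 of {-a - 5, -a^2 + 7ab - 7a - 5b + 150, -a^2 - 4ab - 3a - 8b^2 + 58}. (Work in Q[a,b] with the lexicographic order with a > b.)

Compute a lex Gröbner basis by Buchberger's algorithm.
f_1 = -a - 5, LT = a.
f_2 = -a^2 + 7ab - 7a - 5b + 150, LT = a^2.
f_3 = -a^2 - 4ab - 3a - 8b^2 + 58, LT = a^2.

S(f_1,f_2): lcm = a^2. S = 7ab - 2a - 5b + 150.
  leading term ab: subtract (-7b)·f_1 from 7ab - 2a - 5b + 150 → -2a - 40b + 150
  leading term a: subtract (2)·f_1 from -2a - 40b + 150 → -40b + 160
  leading term b: no divisor's leading term divides it; move -40b to the remainder.
  leading term 1: no divisor's leading term divides it; move 160 to the remainder.
  remainder -40b + 160 ≠ 0; add h_4 = -40b + 160 to the basis.

S(f_1,f_3): lcm = a^2. S = -4ab + 2a - 8b^2 + 58.
  leading term ab: subtract (4b)·f_1 from -4ab + 2a - 8b^2 + 58 → 2a - 8b^2 + 20b + 58
  leading term a: subtract (-2)·f_1 from 2a - 8b^2 + 20b + 58 → -8b^2 + 20b + 48
  leading term b^2: subtract (1/5b)·h_4 from -8b^2 + 20b + 48 → -12b + 48
  leading term b: subtract (3/10)·h_4 from -12b + 48 → 0
  remainder 0.

S(f_2,f_3): lcm = a^2. S = -11ab + 4a - 8b^2 + 5b - 92.
  leading term ab: subtract (11b)·f_1 from -11ab + 4a - 8b^2 + 5b - 92 → 4a - 8b^2 + 60b - 92
  leading term a: subtract (-4)·f_1 from 4a - 8b^2 + 60b - 92 → -8b^2 + 60b - 112
  leading term b^2: subtract (1/5b)·h_4 from -8b^2 + 60b - 112 → 28b - 112
  leading term b: subtract (-7/10)·h_4 from 28b - 112 → 0
  remainder 0.

S(f_1,h_4): leading monomials are coprime, so the S-polynomial reduces to 0 (Buchberger's first criterion).
S(f_2,h_4): leading monomials are coprime, so the S-polynomial reduces to 0 (Buchberger's first criterion).
S(f_3,h_4): leading monomials are coprime, so the S-polynomial reduces to 0 (Buchberger's first criterion).
Every S-polynomial of the final basis reduces to 0, so we have a Gröbner basis.
Inter-reduce: drop elements whose leading term is divisible by another's, tail-reduce, and make monic.
Reduced Gröbner basis: {a + 5, b - 4}.

Elimination: the polynomial b - 4 lies in the elimination ideal for b, so b ∈ {4}. For each such b, the remaining basis elements (now univariate) give the rest of the solution.
  b = 4: the earlier basis element becomes a + 5 = 0, giving a = -5 — point (-5, 4).
Check: every point annihilates each of the original generators.

{(-5, 4)}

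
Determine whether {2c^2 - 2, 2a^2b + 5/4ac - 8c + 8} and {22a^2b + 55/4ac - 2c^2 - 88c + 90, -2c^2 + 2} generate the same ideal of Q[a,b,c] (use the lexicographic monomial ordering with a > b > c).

Since reduced Gröbner bases are canonical representatives of ideals under a given ordering, it suffices to compute and compare them.
Buchberger on the first generating set:
f_1 = 2c^2 - 2, LT = c^2.
f_2 = 2a^2b + 5/4ac - 8c + 8, LT = a^2b.

S(f_1,f_2): leading monomials are coprime, so the S-polynomial reduces to 0 (Buchberger's first criterion).
Every S-polynomial of the final basis reduces to 0, so we have a Gröbner basis.
Inter-reduce: drop elements whose leading term is divisible by another's, tail-reduce, and make monic.
Reduced Gröbner basis: {a^2b + 5/8ac - 4c + 4, c^2 - 1}.

Buchberger on the second generating set:
h_1 = 22a^2b + 55/4ac - 2c^2 - 88c + 90, LT = a^2b.
h_2 = -2c^2 + 2, LT = c^2.

S(h_1,h_2): leading monomials are coprime, so the S-polynomial reduces to 0 (Buchberger's first criterion).
Every S-polynomial of the final basis reduces to 0, so we have a Gröbner basis.
Inter-reduce: drop elements whose leading term is divisible by another's, tail-reduce, and make monic.
Reduced Gröbner basis: {a^2b + 5/8ac - 4c + 4, c^2 - 1}.

These coincide, so the ideals are equal.
The same test decides containment: I ⊆ J iff every generator of I reduces to 0 modulo a Gröbner basis of J.

Yes, the ideals are equal.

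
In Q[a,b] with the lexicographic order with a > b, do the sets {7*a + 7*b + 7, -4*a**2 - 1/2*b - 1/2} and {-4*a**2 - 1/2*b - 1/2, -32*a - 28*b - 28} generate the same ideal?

For a fixed monomial order, each ideal has a unique reduced Gröbner basis; comparing bases decides equality.
Buchberger on the first generating set:
f_1 = 7*a + 7*b + 7, LT = a.
f_2 = -4*a**2 - 1/2*b - 1/2, LT = a**2.

S(f_1,f_2): lcm = a**2. S = a*b + a - 1/8*b - 1/8.
  leading term a*b: subtract (1/7*b)·f_1 from a*b + a - 1/8*b - 1/8 → a - b**2 - 9/8*b - 1/8
  leading term a: subtract (1/7)·f_1 from a - b**2 - 9/8*b - 1/8 → -b**2 - 17/8*b - 9/8
  leading term b**2: no divisor's leading term divides it; move -b**2 to the remainder.
  leading term b: no divisor's leading term divides it; move -17/8*b to the remainder.
  leading term 1: no divisor's leading term divides it; move -9/8 to the remainder.
  remainder -b**2 - 17/8*b - 9/8 ≠ 0; add g_3 = -b**2 - 17/8*b - 9/8 to the basis.

The other S-polynomials (S(f_1,g_3), S(f_2,g_3)) all reduce to 0 modulo the current basis, so we have a Gröbner basis.
Inter-reduce: drop elements whose leading term is divisible by another's, tail-reduce, and make monic.
Reduced Gröbner basis: {a + b + 1, b**2 + 17/8*b + 9/8}.

Buchberger on the second generating set:
h_1 = -4*a**2 - 1/2*b - 1/2, LT = a**2.
h_2 = -32*a - 28*b - 28, LT = a.

S(h_1,h_2): lcm = a**2. S = -7/8*a*b - 7/8*a + 1/8*b + 1/8.
  leading term a*b: subtract (7/256*b)·h_2 from -7/8*a*b - 7/8*a + 1/8*b + 1/8 → -7/8*a + 49/64*b**2 + 57/64*b + 1/8
  leading term a: subtract (7/256)·h_2 from -7/8*a + 49/64*b**2 + 57/64*b + 1/8 → 49/64*b**2 + 53/32*b + 57/64
  leading term b**2: no divisor's leading term divides it; move 49/64*b**2 to the remainder.
  leading term b: no divisor's leading term divides it; move 53/32*b to the remainder.
  leading term 1: no divisor's leading term divides it; move 57/64 to the remainder.
  remainder 49/64*b**2 + 53/32*b + 57/64 ≠ 0; add k_3 = 49/64*b**2 + 53/32*b + 57/64 to the basis.

The other S-polynomials (S(h_1,k_3), S(h_2,k_3)) all reduce to 0 modulo the current basis, so we have a Gröbner basis.
Inter-reduce: drop elements whose leading term is divisible by another's, tail-reduce, and make monic.
Reduced Gröbner basis: {a + 7/8*b + 7/8, b**2 + 106/49*b + 57/49}.

The bases are distinct; the ideals are different.

No, the ideals differ.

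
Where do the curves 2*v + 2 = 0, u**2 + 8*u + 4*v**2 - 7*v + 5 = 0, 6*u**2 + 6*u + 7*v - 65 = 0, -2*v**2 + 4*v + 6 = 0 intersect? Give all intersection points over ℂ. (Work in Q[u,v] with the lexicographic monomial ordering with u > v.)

Compute a lex Gröbner basis by Buchberger's algorithm.
f_1 = 2*v + 2, LT = v.
f_2 = u**2 + 8*u + 4*v**2 - 7*v + 5, LT = u**2.
f_3 = 6*u**2 + 6*u + 7*v - 65, LT = u**2.
f_4 = -2*v**2 + 4*v + 6, LT = v**2.

S(f_2,f_3): lcm = u**2. S = 7*u + 4*v**2 - 49/6*v + 95/6.
  leading term u: no divisor's leading term divides it; move 7*u to the remainder.
  leading term v**2: subtract (2*v)·f_1 from 4*v**2 - 49/6*v + 95/6 → -73/6*v + 95/6
  leading term v: subtract (-73/12)·f_1 from -73/6*v + 95/6 → 28
  leading term 1: no divisor's leading term divides it; move 28 to the remainder.
  remainder 7*u + 28 ≠ 0; add h_5 = 7*u + 28 to the basis.

The other S-polynomials (S(f_1,f_2), S(f_1,f_3), S(f_1,f_4), S(f_2,f_4), S(f_3,f_4), S(f_1,h_5), S(f_2,h_5), S(f_3,h_5), S(f_4,h_5)) all reduce to 0 modulo the current basis, so we have a Gröbner basis.
Inter-reduce: drop elements whose leading term is divisible by another's, tail-reduce, and make monic.
Reduced Gröbner basis: {u + 4, v + 1}.

A lex Gröbner basis eliminates variables successively. Here v + 1 depends only on v, with roots {-1}; lifting each root through the earlier basis elements recovers the full solutions.
  v = -1: the earlier basis element becomes u + 4 = 0, giving u = -4 — point (-4, -1).
Zero-dimensionality of the ideal guarantees finitely many solutions over ℂ.

{(-4, -1)}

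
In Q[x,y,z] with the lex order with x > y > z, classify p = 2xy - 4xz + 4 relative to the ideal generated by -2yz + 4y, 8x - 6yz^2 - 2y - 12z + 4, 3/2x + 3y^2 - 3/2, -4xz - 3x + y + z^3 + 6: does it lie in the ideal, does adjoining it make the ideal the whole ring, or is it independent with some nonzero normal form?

2xy - 4xz + 4 lies in I (it reduces to 0).

First compute the reduced Gröbner basis of I by Buchberger's algorithm.
f_1 = -2yz + 4y, LT = yz.
f_2 = 8x - 6yz^2 - 2y - 12z + 4, LT = x.
f_3 = 3/2x + 3y^2 - 3/2, LT = x.
f_4 = -4xz - 3x + y + z^3 + 6, LT = xz.

S(f_1,f_4): lcm = xyz. S = -11/4xy + 1/4y^2 + 1/4yz^3 + 3/2y.
  leading term xy: subtract (-11/32y)·f_2 from -11/4xy + 1/4y^2 + 1/4yz^3 + 3/2y → -33/16y^2z^2 - 7/16y^2 + 1/4yz^3 - 33/8yz + 23/8y
  leading term y^2z^2: subtract (33/32yz)·f_1 from -33/16y^2z^2 - 7/16y^2 + 1/4yz^3 - 33/8yz + 23/8y → -33/8y^2z - 7/16y^2 + 1/4yz^3 - 33/8yz + 23/8y
  leading term y^2z: subtract (33/16y)·f_1 from -33/8y^2z - 7/16y^2 + 1/4yz^3 - 33/8yz + 23/8y → -139/16y^2 + 1/4yz^3 - 33/8yz + 23/8y
  leading term y^2: no divisor's leading term divides it; move -139/16y^2 to the remainder.
  leading term yz^3: subtract (-1/8z^2)·f_1 from 1/4yz^3 - 33/8yz + 23/8y → 1/2yz^2 - 33/8yz + 23/8y
  leading term yz^2: subtract (-1/4z)·f_1 from 1/2yz^2 - 33/8yz + 23/8y → -25/8yz + 23/8y
  leading term yz: subtract (25/16)·f_1 from -25/8yz + 23/8y → -27/8y
  leading term y: no divisor's leading term divides it; move -27/8y to the remainder.
  remainder -139/16y^2 - 27/8y ≠ 0; add h_5 = -139/16y^2 - 27/8y to the basis.

S(f_2,f_3): lcm = x. S = -2y^2 - 3/4yz^2 - 1/4y - 3/2z + 3/2.
  leading term y^2: subtract (32/139)·h_5 from -2y^2 - 3/4yz^2 - 1/4y - 3/2z + 3/2 → -3/4yz^2 + 293/556y - 3/2z + 3/2
  leading term yz^2: subtract (3/8z)·f_1 from -3/4yz^2 + 293/556y - 3/2z + 3/2 → -3/2yz + 293/556y - 3/2z + 3/2
  leading term yz: subtract (3/4)·f_1 from -3/2yz + 293/556y - 3/2z + 3/2 → -1375/556y - 3/2z + 3/2
  leading term y: no divisor's leading term divides it; move -1375/556y to the remainder.
  leading term z: no divisor's leading term divides it; move -3/2z to the remainder.
  leading term 1: no divisor's leading term divides it; move 3/2 to the remainder.
  remainder -1375/556y - 3/2z + 3/2 ≠ 0; add h_6 = -1375/556y - 3/2z + 3/2 to the basis.

S(f_2,f_4): lcm = xz. S = -3/4x - 3/4yz^3 - 1/4yz + 1/4y + 1/4z^3 - 3/2z^2 + 1/2z + 3/2.
  leading term x: subtract (-3/32)·f_2 from -3/4x - 3/4yz^3 - 1/4yz + 1/4y + 1/4z^3 - 3/2z^2 + 1/2z + 3/2 → -3/4yz^3 - 9/16yz^2 - 1/4yz + 1/16y + 1/4z^3 - 3/2z^2 - 5/8z + 15/8
  leading term yz^3: subtract (3/8z^2)·f_1 from -3/4yz^3 - 9/16yz^2 - 1/4yz + 1/16y + 1/4z^3 - 3/2z^2 - 5/8z + 15/8 → -33/16yz^2 - 1/4yz + 1/16y + 1/4z^3 - 3/2z^2 - 5/8z + 15/8
  leading term yz^2: subtract (33/32z)·f_1 from -33/16yz^2 - 1/4yz + 1/16y + 1/4z^3 - 3/2z^2 - 5/8z + 15/8 → -35/8yz + 1/16y + 1/4z^3 - 3/2z^2 - 5/8z + 15/8
  leading term yz: subtract (35/16)·f_1 from -35/8yz + 1/16y + 1/4z^3 - 3/2z^2 - 5/8z + 15/8 → -139/16y + 1/4z^3 - 3/2z^2 - 5/8z + 15/8
  leading term y: subtract (19321/5500)·h_6 from -139/16y + 1/4z^3 - 3/2z^2 - 5/8z + 15/8 → 1/4z^3 - 3/2z^2 + 6386/1375z - 18669/5500
  leading term z^3: no divisor's leading term divides it; move 1/4z^3 to the remainder.
  leading term z^2: no divisor's leading term divides it; move -3/2z^2 to the remainder.
  leading term z: no divisor's leading term divides it; move 6386/1375z to the remainder.
  leading term 1: no divisor's leading term divides it; move -18669/5500 to the remainder.
  remainder 1/4z^3 - 3/2z^2 + 6386/1375z - 18669/5500 ≠ 0; add h_7 = 1/4z^3 - 3/2z^2 + 6386/1375z - 18669/5500 to the basis.

S(f_3,f_4): lcm = xz. S = -3/4x + 2y^2z + 1/4y + 1/4z^3 - z + 3/2.
  leading term x: subtract (-3/32)·f_2 from -3/4x + 2y^2z + 1/4y + 1/4z^3 - z + 3/2 → 2y^2z - 9/16yz^2 + 1/16y + 1/4z^3 - 17/8z + 15/8
  leading term y^2z: subtract (-y)·f_1 from 2y^2z - 9/16yz^2 + 1/16y + 1/4z^3 - 17/8z + 15/8 → 4y^2 - 9/16yz^2 + 1/16y + 1/4z^3 - 17/8z + 15/8
  leading term y^2: subtract (-64/139)·h_5 from 4y^2 - 9/16yz^2 + 1/16y + 1/4z^3 - 17/8z + 15/8 → -9/16yz^2 - 3317/2224y + 1/4z^3 - 17/8z + 15/8
  leading term yz^2: subtract (9/32z)·f_1 from -9/16yz^2 - 3317/2224y + 1/4z^3 - 17/8z + 15/8 → -9/8yz - 3317/2224y + 1/4z^3 - 17/8z + 15/8
  leading term yz: subtract (9/16)·f_1 from -9/8yz - 3317/2224y + 1/4z^3 - 17/8z + 15/8 → -8321/2224y + 1/4z^3 - 17/8z + 15/8
  leading term y: subtract (8321/5500)·h_6 from -8321/2224y + 1/4z^3 - 17/8z + 15/8 → 1/4z^3 + 397/2750z - 2169/5500
  leading term z^3: subtract (1)·h_7 from 1/4z^3 + 397/2750z - 2169/5500 → 3/2z^2 - 9/2z + 3
  leading term z^2: no divisor's leading term divides it; move 3/2z^2 to the remainder.
  leading term z: no divisor's leading term divides it; move -9/2z to the remainder.
  leading term 1: no divisor's leading term divides it; move 3 to the remainder.
  remainder 3/2z^2 - 9/2z + 3 ≠ 0; add h_8 = 3/2z^2 - 9/2z + 3 to the basis.

S(h_5,h_6): lcm = y^2. S = -834/1375yz + 190176/191125y.
  leading term yz: subtract (417/1375)·f_1 from -834/1375yz + 190176/191125y → -41676/191125y
  leading term y: subtract (166704/1890625)·h_6 from -41676/191125y → 250056/1890625z - 250056/1890625
  leading term z: no divisor's leading term divides it; move 250056/1890625z to the remainder.
  leading term 1: no divisor's leading term divides it; move -250056/1890625 to the remainder.
  remainder 250056/1890625z - 250056/1890625 ≠ 0; add h_9 = 250056/1890625z - 250056/1890625 to the basis.

The other S-polynomials (S(f_1,f_2), S(f_1,f_3), S(f_1,h_5), S(f_2,h_5), S(f_3,h_5), S(f_4,h_5), S(f_1,h_6), S(f_2,h_6), S(f_3,h_6), S(f_4,h_6), S(f_1,h_7), S(f_2,h_7), S(f_3,h_7), S(f_4,h_7), S(h_5,h_7), S(h_6,h_7), S(f_1,h_8), S(f_2,h_8), S(f_3,h_8), S(f_4,h_8), S(h_5,h_8), S(h_6,h_8), S(h_7,h_8), S(f_1,h_9), S(f_2,h_9), S(f_3,h_9), S(f_4,h_9), S(h_5,h_9), S(h_6,h_9), S(h_7,h_9), S(h_8,h_9)) all reduce to 0 modulo the current basis, so we have a Gröbner basis.
Inter-reduce: drop elements whose leading term is divisible by another's, tail-reduce, and make monic.
Reduced Gröbner basis: {x - 1, y, z - 1}.
Label its elements g_1 = x - 1, g_2 = y, g_3 = z - 1.

Reduce p = 2xy - 4xz + 4 modulo G:
  leading term xy: subtract (2y)·g_1 from 2xy - 4xz + 4 → -4xz + 2y + 4
  leading term xz: subtract (-4z)·g_1 from -4xz + 2y + 4 → 2y - 4z + 4
  leading term y: subtract (2)·g_2 from 2y - 4z + 4 → -4z + 4
  leading term z: subtract (-4)·g_3 from -4z + 4 → 0
  normal form = 0.
Since the normal form is 0, p ∈ I.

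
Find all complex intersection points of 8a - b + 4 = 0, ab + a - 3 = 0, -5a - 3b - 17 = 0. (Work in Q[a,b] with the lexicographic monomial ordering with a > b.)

{(-1, -4)}

Compute a lex Gröbner basis by Buchberger's algorithm.
f_1 = 8a - b + 4, LT = a.
f_2 = ab + a - 3, LT = ab.
f_3 = -5a - 3b - 17, LT = a.

S(f_1,f_2): lcm = ab. S = -a - 1/8b^2 + 1/2b + 3.
  leading term a: subtract (-1/8)·f_1 from -a - 1/8b^2 + 1/2b + 3 → -1/8b^2 + 3/8b + 7/2
  leading term b^2: no divisor's leading term divides it; move -1/8b^2 to the remainder.
  leading term b: no divisor's leading term divides it; move 3/8b to the remainder.
  leading term 1: no divisor's leading term divides it; move 7/2 to the remainder.
  remainder -1/8b^2 + 3/8b + 7/2 ≠ 0; add h_4 = -1/8b^2 + 3/8b + 7/2 to the basis.

S(f_1,f_3): lcm = a. S = -29/40b - 29/10.
  leading term b: no divisor's leading term divides it; move -29/40b to the remainder.
  leading term 1: no divisor's leading term divides it; move -29/10 to the remainder.
  remainder -29/40b - 29/10 ≠ 0; add h_5 = -29/40b - 29/10 to the basis.

The other S-polynomials (S(f_2,f_3), S(f_1,h_4), S(f_2,h_4), S(f_3,h_4), S(f_1,h_5), S(f_2,h_5), S(f_3,h_5), S(h_4,h_5)) all reduce to 0 modulo the current basis, so we have a Gröbner basis.
Inter-reduce: drop elements whose leading term is divisible by another's, tail-reduce, and make monic.
Reduced Gröbner basis: {a + 1, b + 4}.

A lex Gröbner basis eliminates variables successively. Here b + 4 depends only on b, with roots {-4}; lifting each root through the earlier basis elements recovers the full solutions.
  b = -4: the earlier basis element becomes a + 1 = 0, giving a = -1 — point (-1, -4).
Check: every point annihilates each of the original generators.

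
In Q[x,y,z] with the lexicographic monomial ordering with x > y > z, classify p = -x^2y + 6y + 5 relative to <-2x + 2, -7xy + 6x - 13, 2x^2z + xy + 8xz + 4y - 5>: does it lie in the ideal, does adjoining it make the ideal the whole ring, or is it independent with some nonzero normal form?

First compute the reduced Gröbner basis of I by Buchberger's algorithm.
f_1 = -2x + 2, LT = x.
f_2 = -7xy + 6x - 13, LT = xy.
f_3 = 2x^2z + xy + 8xz + 4y - 5, LT = x^2z.

S(f_1,f_2): lcm = xy. S = 6/7x - y - 13/7.
  reduce S modulo (f_1, f_2, f_3):
  remainder -y - 1 ≠ 0; add h_4 = -y - 1 to the basis.

S(f_1,f_3): lcm = x^2z. S = -1/2xy - 5xz - 2y + 5/2.
  reduce S modulo (f_1, f_2, f_3, h_4):
  remainder -5z + 5 ≠ 0; add h_5 = -5z + 5 to the basis.

The other S-polynomials (S(f_2,f_3), S(f_1,h_4), S(f_2,h_4), S(f_3,h_4), S(f_1,h_5), S(f_2,h_5), S(f_3,h_5), S(h_4,h_5)) all reduce to 0 modulo the current basis, so we have a Gröbner basis.
Inter-reduce: drop elements whose leading term is divisible by another's, tail-reduce, and make monic.
Reduced Gröbner basis: {x - 1, y + 1, z - 1}.
Label its elements g_1 = x - 1, g_2 = y + 1, g_3 = z - 1.

Reduce p = -x^2y + 6y + 5 modulo G:
  leading term x^2y: subtract (-xy)·g_1 from -x^2y + 6y + 5 → -xy + 6y + 5
  leading term xy: subtract (-y)·g_1 from -xy + 6y + 5 → 5y + 5
  leading term y: subtract (5)·g_2 from 5y + 5 → 0
  normal form = 0.
Since the normal form is 0, p ∈ I.

-x^2y + 6y + 5 lies in I (it reduces to 0).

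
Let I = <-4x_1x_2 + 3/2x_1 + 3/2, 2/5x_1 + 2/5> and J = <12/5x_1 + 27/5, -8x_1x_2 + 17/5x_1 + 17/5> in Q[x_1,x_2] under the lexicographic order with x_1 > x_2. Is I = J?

For a fixed monomial order, each ideal has a unique reduced Gröbner basis; comparing bases decides equality.
Buchberger on the first generating set:
f_1 = -4x_1x_2 + 3/2x_1 + 3/2, LT = x_1x_2.
f_2 = 2/5x_1 + 2/5, LT = x_1.

S(f_1,f_2): lcm = x_1x_2. S = -3/8x_1 - x_2 - 3/8.
  reduce S modulo (f_1, f_2):
  remainder -x_2 ≠ 0; add g_3 = -x_2 to the basis.

The other S-polynomials (S(f_1,g_3), S(f_2,g_3)) all reduce to 0 modulo the current basis, so we have a Gröbner basis.
Inter-reduce: drop elements whose leading term is divisible by another's, tail-reduce, and make monic.
Reduced Gröbner basis: {x_1 + 1, x_2}.

Buchberger on the second generating set:
h_1 = 12/5x_1 + 27/5, LT = x_1.
h_2 = -8x_1x_2 + 17/5x_1 + 17/5, LT = x_1x_2.

S(h_1,h_2): lcm = x_1x_2. S = 17/40x_1 + 9/4x_2 + 17/40.
  reduce S modulo (h_1, h_2):
  remainder 9/4x_2 - 17/32 ≠ 0; add k_3 = 9/4x_2 - 17/32 to the basis.

The other S-polynomials (S(h_1,k_3), S(h_2,k_3)) all reduce to 0 modulo the current basis, so we have a Gröbner basis.
Inter-reduce: drop elements whose leading term is divisible by another's, tail-reduce, and make monic.
Reduced Gröbner basis: {x_1 + 9/4, x_2 - 17/72}.

Since the reduced bases disagree, the two ideals are not the same.

No, the ideals differ.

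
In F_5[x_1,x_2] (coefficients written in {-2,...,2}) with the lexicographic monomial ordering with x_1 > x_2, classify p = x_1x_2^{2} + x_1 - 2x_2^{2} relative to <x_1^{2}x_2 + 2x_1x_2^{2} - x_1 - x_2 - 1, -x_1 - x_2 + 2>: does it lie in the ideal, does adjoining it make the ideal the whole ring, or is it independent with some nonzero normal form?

First compute the reduced Gröbner basis of I by Buchberger's algorithm.
f_1 = x_1^{2}x_2 + 2x_1x_2^{2} - x_1 - x_2 - 1, LT = x_1^{2}x_2.
f_2 = -x_1 - x_2 + 2, LT = x_1.

S(f_1,f_2): lcm = x_1^{2}x_2. S = x_1x_2^{2} + 2x_1x_2 - x_1 - x_2 - 1.
  leading term x_1x_2^{2}: subtract (-x_2^{2})·f_2 from x_1x_2^{2} + 2x_1x_2 - x_1 - x_2 - 1 → 2x_1x_2 - x_1 - x_2^{3} + 2x_2^{2} - x_2 - 1
  leading term x_1x_2: subtract (-2x_2)·f_2 from 2x_1x_2 - x_1 - x_2^{3} + 2x_2^{2} - x_2 - 1 → -x_1 - x_2^{3} - 2x_2 - 1
  leading term x_1: subtract (1)·f_2 from -x_1 - x_2^{3} - 2x_2 - 1 → -x_2^{3} - x_2 + 2
  leading term x_2^{3}: no divisor's leading term divides it; move -x_2^{3} to the remainder.
  leading term x_2: no divisor's leading term divides it; move -x_2 to the remainder.
  leading term 1: no divisor's leading term divides it; move 2 to the remainder.
  remainder -x_2^{3} - x_2 + 2 ≠ 0; add h_3 = -x_2^{3} - x_2 + 2 to the basis.

The other S-polynomials (S(f_1,h_3), S(f_2,h_3)) all reduce to 0 modulo the current basis, so we have a Gröbner basis.
Inter-reduce: drop elements whose leading term is divisible by another's, tail-reduce, and make monic.
Reduced Gröbner basis: {x_1 + x_2 - 2, x_2^{3} + x_2 - 2}.
Label its elements g_1 = x_1 + x_2 - 2, g_2 = x_2^{3} + x_2 - 2.

Reduce p = x_1x_2^{2} + x_1 - 2x_2^{2} modulo G:
  leading term x_1x_2^{2}: subtract (x_2^{2})·g_1 from x_1x_2^{2} + x_1 - 2x_2^{2} → x_1 - x_2^{3}
  leading term x_1: subtract (1)·g_1 from x_1 - x_2^{3} → -x_2^{3} - x_2 + 2
  leading term x_2^{3}: subtract (-1)·g_2 from -x_2^{3} - x_2 + 2 → 0
  normal form = 0.
Since the normal form is 0, p ∈ I.

The remainder on division by a Gröbner basis is unique — it is the normal form.

x_1x_2^{2} + x_1 - 2x_2^{2} lies in I (it reduces to 0).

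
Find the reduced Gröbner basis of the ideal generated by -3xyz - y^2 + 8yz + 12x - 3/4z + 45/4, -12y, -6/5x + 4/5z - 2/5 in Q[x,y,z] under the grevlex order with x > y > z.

G = {x + 1, y, z + 1}

f_1 = -3xyz - y^2 + 8yz + 12x - 3/4z + 45/4, LT = xyz.
f_2 = -12y, LT = y.
f_3 = -6/5x + 4/5z - 2/5, LT = x.

S(f_1,f_2): lcm = xyz. S = 1/3y^2 - 8/3yz - 4x + 1/4z - 15/4.
  leading term y^2: subtract (-1/36y)·f_2 from 1/3y^2 - 8/3yz - 4x + 1/4z - 15/4 → -8/3yz - 4x + 1/4z - 15/4
  leading term yz: subtract (2/9z)·f_2 from -8/3yz - 4x + 1/4z - 15/4 → -4x + 1/4z - 15/4
  leading term x: subtract (10/3)·f_3 from -4x + 1/4z - 15/4 → -29/12z - 29/12
  leading term z: no divisor's leading term divides it; move -29/12z to the remainder.
  leading term 1: no divisor's leading term divides it; move -29/12 to the remainder.
  remainder -29/12z - 29/12 ≠ 0; add g_4 = -29/12z - 29/12 to the basis.

The other S-polynomials (S(f_1,f_3), S(f_2,f_3), S(f_1,g_4), S(f_2,g_4), S(f_3,g_4)) all reduce to 0 modulo the current basis, so we have a Gröbner basis.
Inter-reduce: drop elements whose leading term is divisible by another's, tail-reduce, and make monic.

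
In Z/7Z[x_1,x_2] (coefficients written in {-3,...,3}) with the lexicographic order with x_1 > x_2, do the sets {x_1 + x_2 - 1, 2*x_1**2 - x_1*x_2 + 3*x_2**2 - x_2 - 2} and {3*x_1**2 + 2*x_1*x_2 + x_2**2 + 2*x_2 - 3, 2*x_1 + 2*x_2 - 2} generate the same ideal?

Yes, the ideals are equal.

Two ideals are equal iff their reduced Gröbner bases coincide (the reduced basis is unique for a fixed ordering).
Buchberger on the first generating set:
f_1 = x_1 + x_2 - 1, LT = x_1.
f_2 = 2*x_1**2 - x_1*x_2 + 3*x_2**2 - x_2 - 2, LT = x_1**2.

S(f_1,f_2): lcm = x_1**2. S = -2*x_1*x_2 - x_1 + 2*x_2**2 - 3*x_2 + 1.
  reduce S modulo (f_1, f_2):
  remainder -3*x_2**2 + 3*x_2 ≠ 0; add g_3 = -3*x_2**2 + 3*x_2 to the basis.

The other S-polynomials (S(f_1,g_3), S(f_2,g_3)) all reduce to 0 modulo the current basis, so we have a Gröbner basis.
Inter-reduce: drop elements whose leading term is divisible by another's, tail-reduce, and make monic.
Reduced Gröbner basis: {x_1 + x_2 - 1, x_2**2 - x_2}.

Buchberger on the second generating set:
h_1 = 3*x_1**2 + 2*x_1*x_2 + x_2**2 + 2*x_2 - 3, LT = x_1**2.
h_2 = 2*x_1 + 2*x_2 - 2, LT = x_1.

S(h_1,h_2): lcm = x_1**2. S = 2*x_1*x_2 + x_1 - 2*x_2**2 + 3*x_2 - 1.
  reduce S modulo (h_1, h_2):
  remainder 3*x_2**2 - 3*x_2 ≠ 0; add k_3 = 3*x_2**2 - 3*x_2 to the basis.

The other S-polynomials (S(h_1,k_3), S(h_2,k_3)) all reduce to 0 modulo the current basis, so we have a Gröbner basis.
Inter-reduce: drop elements whose leading term is divisible by another's, tail-reduce, and make monic.
Reduced Gröbner basis: {x_1 + x_2 - 1, x_2**2 - x_2}.

Same reduced basis, so the two generating sets span the same ideal.
The same test decides containment: I ⊆ J iff every generator of I reduces to 0 modulo a Gröbner basis of J.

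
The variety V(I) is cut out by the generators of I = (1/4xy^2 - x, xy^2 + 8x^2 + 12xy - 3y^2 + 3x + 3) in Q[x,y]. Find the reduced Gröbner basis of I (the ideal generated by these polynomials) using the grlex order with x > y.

f_1 = 1/4xy^2 - x, LT = xy^2.
f_2 = xy^2 + 8x^2 + 12xy - 3y^2 + 3x + 3, LT = xy^2.

S(f_1,f_2): lcm = xy^2. S = -8x^2 - 12xy + 3y^2 - 7x - 3.
  leading term x^2: no divisor's leading term divides it; move -8x^2 to the remainder.
  leading term xy: no divisor's leading term divides it; move -12xy to the remainder.
  leading term y^2: no divisor's leading term divides it; move 3y^2 to the remainder.
  leading term x: no divisor's leading term divides it; move -7x to the remainder.
  leading term 1: no divisor's leading term divides it; move -3 to the remainder.
  remainder -8x^2 - 12xy + 3y^2 - 7x - 3 ≠ 0; add g_3 = -8x^2 - 12xy + 3y^2 - 7x - 3 to the basis.

S(f_1,g_3): lcm = x^2y^2. S = -3/2xy^3 + 3/8y^4 - 7/8xy^2 - 4x^2 - 3/8y^2.
  leading term xy^3: subtract (-6y)·f_1 from -3/2xy^3 + 3/8y^4 - 7/8xy^2 - 4x^2 - 3/8y^2 → 3/8y^4 - 7/8xy^2 - 4x^2 - 6xy - 3/8y^2
  leading term y^4: no divisor's leading term divides it; move 3/8y^4 to the remainder.
  leading term xy^2: subtract (-7/2)·f_1 from -7/8xy^2 - 4x^2 - 6xy - 3/8y^2 → -4x^2 - 6xy - 3/8y^2 - 7/2x
  leading term x^2: subtract (1/2)·g_3 from -4x^2 - 6xy - 3/8y^2 - 7/2x → -15/8y^2 + 3/2
  leading term y^2: no divisor's leading term divides it; move -15/8y^2 to the remainder.
  leading term 1: no divisor's leading term divides it; move 3/2 to the remainder.
  remainder 3/8y^4 - 15/8y^2 + 3/2 ≠ 0; add g_4 = 3/8y^4 - 15/8y^2 + 3/2 to the basis.

The other S-polynomials (S(f_2,g_3), S(f_1,g_4), S(f_2,g_4), S(g_3,g_4)) all reduce to 0 modulo the current basis, so we have a Gröbner basis.
Inter-reduce: drop elements whose leading term is divisible by another's, tail-reduce, and make monic.

G = {y^4 - 5y^2 + 4, xy^2 - 4x, x^2 + 3/2xy - 3/8y^2 + 7/8x + 3/8}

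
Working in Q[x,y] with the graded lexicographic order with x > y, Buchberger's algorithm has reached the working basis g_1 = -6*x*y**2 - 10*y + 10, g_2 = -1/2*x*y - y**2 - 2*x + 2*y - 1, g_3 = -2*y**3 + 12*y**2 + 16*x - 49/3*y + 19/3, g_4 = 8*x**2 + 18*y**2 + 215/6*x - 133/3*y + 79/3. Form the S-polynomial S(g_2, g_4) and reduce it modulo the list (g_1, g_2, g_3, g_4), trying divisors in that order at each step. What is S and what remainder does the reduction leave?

S(g_2, g_4) = 2*x*y**2 - 9/4*y**3 + 4*x**2 - 407/48*x*y + 133/24*y**2 + 2*x - 79/24*y; remainder on division = 0.

lcm(LM(g_2), LM(g_4)) = x**2*y.
S = (lcm/LT(g_2))·g_2 − (lcm/LT(g_4))·g_4 = 2*x*y**2 - 9/4*y**3 + 4*x**2 - 407/48*x*y + 133/24*y**2 + 2*x - 79/24*y.
Reduce S modulo (g_1, g_2, g_3, g_4) in that order:
  leading term x*y**2: subtract (-1/3)·g_1 from 2*x*y**2 - 9/4*y**3 + 4*x**2 - 407/48*x*y + 133/24*y**2 + 2*x - 79/24*y → -9/4*y**3 + 4*x**2 - 407/48*x*y + 133/24*y**2 + 2*x - 53/8*y + 10/3
  leading term y**3: subtract (9/8)·g_3 from -9/4*y**3 + 4*x**2 - 407/48*x*y + 133/24*y**2 + 2*x - 53/8*y + 10/3 → 4*x**2 - 407/48*x*y - 191/24*y**2 - 16*x + 47/4*y - 91/24
  leading term x**2: subtract (1/2)·g_4 from 4*x**2 - 407/48*x*y - 191/24*y**2 - 16*x + 47/4*y - 91/24 → -407/48*x*y - 407/24*y**2 - 407/12*x + 407/12*y - 407/24
  leading term x*y: subtract (407/24)·g_2 from -407/48*x*y - 407/24*y**2 - 407/12*x + 407/12*y - 407/24 → 0
The remainder is 0, so this S-polynomial contributes no new basis element.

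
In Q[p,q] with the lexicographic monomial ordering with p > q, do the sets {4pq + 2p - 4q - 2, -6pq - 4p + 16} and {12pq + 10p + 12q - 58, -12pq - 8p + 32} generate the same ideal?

For a fixed monomial order, each ideal has a unique reduced Gröbner basis; comparing bases decides equality.
Buchberger on the first generating set:
f_1 = 4pq + 2p - 4q - 2, LT = pq.
f_2 = -6pq - 4p + 16, LT = pq.

S(f_1,f_2): lcm = pq. S = -\tfrac{1}{6}p - q + \tfrac{13}{6}.
  leading term p: no divisor's leading term divides it; move -\tfrac{1}{6}p to the remainder.
  leading term q: no divisor's leading term divides it; move -q to the remainder.
  leading term 1: no divisor's leading term divides it; move \tfrac{13}{6} to the remainder.
  remainder -\tfrac{1}{6}p - q + \tfrac{13}{6} ≠ 0; add g_3 = -\tfrac{1}{6}p - q + \tfrac{13}{6} to the basis.

S(f_1,g_3): lcm = pq. S = \tfrac{1}{2}p - 6q^{2} + 12q - \tfrac{1}{2}.
  leading term p: subtract (-3)·g_3 from \tfrac{1}{2}p - 6q^{2} + 12q - \tfrac{1}{2} → -6q^{2} + 9q + 6
  leading term q^{2}: no divisor's leading term divides it; move -6q^{2} to the remainder.
  leading term q: no divisor's leading term divides it; move 9q to the remainder.
  leading term 1: no divisor's leading term divides it; move 6 to the remainder.
  remainder -6q^{2} + 9q + 6 ≠ 0; add g_4 = -6q^{2} + 9q + 6 to the basis.

The other S-polynomials (S(f_2,g_3), S(f_1,g_4), S(f_2,g_4), S(g_3,g_4)) all reduce to 0 modulo the current basis, so we have a Gröbner basis.
Inter-reduce: drop elements whose leading term is divisible by another's, tail-reduce, and make monic.
Reduced Gröbner basis: {p + 6q - 13, q^{2} - \tfrac{3}{2}q - 1}.

Buchberger on the second generating set:
h_1 = 12pq + 10p + 12q - 58, LT = pq.
h_2 = -12pq - 8p + 32, LT = pq.

S(h_1,h_2): lcm = pq. S = \tfrac{1}{6}p + q - \tfrac{13}{6}.
  leading term p: no divisor's leading term divides it; move \tfrac{1}{6}p to the remainder.
  leading term q: no divisor's leading term divides it; move q to the remainder.
  leading term 1: no divisor's leading term divides it; move -\tfrac{13}{6} to the remainder.
  remainder \tfrac{1}{6}p + q - \tfrac{13}{6} ≠ 0; add k_3 = \tfrac{1}{6}p + q - \tfrac{13}{6} to the basis.

S(h_1,k_3): lcm = pq. S = \tfrac{5}{6}p - 6q^{2} + 14q - \tfrac{29}{6}.
  leading term p: subtract (5)·k_3 from \tfrac{5}{6}p - 6q^{2} + 14q - \tfrac{29}{6} → -6q^{2} + 9q + 6
  leading term q^{2}: no divisor's leading term divides it; move -6q^{2} to the remainder.
  leading term q: no divisor's leading term divides it; move 9q to the remainder.
  leading term 1: no divisor's leading term divides it; move 6 to the remainder.
  remainder -6q^{2} + 9q + 6 ≠ 0; add k_4 = -6q^{2} + 9q + 6 to the basis.

The other S-polynomials (S(h_2,k_3), S(h_1,k_4), S(h_2,k_4), S(k_3,k_4)) all reduce to 0 modulo the current basis, so we have a Gröbner basis.
Inter-reduce: drop elements whose leading term is divisible by another's, tail-reduce, and make monic.
Reduced Gröbner basis: {p + 6q - 13, q^{2} - \tfrac{3}{2}q - 1}.

The two bases agree; hence the ideals are identical.

Yes, the ideals are equal.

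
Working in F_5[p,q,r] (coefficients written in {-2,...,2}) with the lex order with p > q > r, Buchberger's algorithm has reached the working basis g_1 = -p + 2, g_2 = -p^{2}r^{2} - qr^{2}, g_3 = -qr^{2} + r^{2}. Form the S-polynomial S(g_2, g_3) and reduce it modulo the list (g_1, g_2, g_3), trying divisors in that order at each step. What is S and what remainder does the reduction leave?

lcm(LM(g_2), LM(g_3)) = p^{2}qr^{2}.
S = (lcm/LT(g_2))·g_2 − (lcm/LT(g_3))·g_3 = p^{2}r^{2} + q^{2}r^{2}.
Reduce S modulo (g_1, g_2, g_3) in that order:
  leading term p^{2}r^{2}: subtract (-pr^{2})·g_1 from p^{2}r^{2} + q^{2}r^{2} → 2pr^{2} + q^{2}r^{2}
  leading term pr^{2}: subtract (-2r^{2})·g_1 from 2pr^{2} + q^{2}r^{2} → q^{2}r^{2} - r^{2}
  leading term q^{2}r^{2}: subtract (-q)·g_3 from q^{2}r^{2} - r^{2} → qr^{2} - r^{2}
  leading term qr^{2}: subtract (-1)·g_3 from qr^{2} - r^{2} → 0
The remainder is 0, so this S-polynomial contributes no new basis element.

S(g_2, g_3) = p^{2}r^{2} + q^{2}r^{2}; remainder on division = 0.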